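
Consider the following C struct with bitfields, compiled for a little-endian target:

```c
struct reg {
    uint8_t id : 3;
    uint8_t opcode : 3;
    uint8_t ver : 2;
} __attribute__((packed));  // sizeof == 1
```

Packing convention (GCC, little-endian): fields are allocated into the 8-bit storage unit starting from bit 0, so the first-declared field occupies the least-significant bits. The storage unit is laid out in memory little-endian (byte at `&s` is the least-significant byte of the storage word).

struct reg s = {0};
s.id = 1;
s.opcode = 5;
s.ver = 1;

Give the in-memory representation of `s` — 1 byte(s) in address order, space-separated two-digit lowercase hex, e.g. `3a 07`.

69

id (3b) val=1 bits=0x1 at bit 0: 0x01
opcode (3b) val=5 bits=0x5 at bit 3: 0x29
ver (2b) val=1 bits=0x1 at bit 6: 0x69
word = 0x69 → little-endian bytes:
  [0]=0x69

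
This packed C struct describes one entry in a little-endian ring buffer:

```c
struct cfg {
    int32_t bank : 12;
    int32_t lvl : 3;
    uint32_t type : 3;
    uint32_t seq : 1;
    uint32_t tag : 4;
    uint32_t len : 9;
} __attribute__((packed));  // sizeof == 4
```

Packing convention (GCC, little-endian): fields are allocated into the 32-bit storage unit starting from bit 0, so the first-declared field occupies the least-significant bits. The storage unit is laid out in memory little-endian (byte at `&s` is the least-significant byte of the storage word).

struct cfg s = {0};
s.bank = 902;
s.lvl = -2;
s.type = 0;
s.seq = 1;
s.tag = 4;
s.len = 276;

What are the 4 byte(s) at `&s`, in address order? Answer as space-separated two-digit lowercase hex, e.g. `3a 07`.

86 63 24 8a

bank:12 = 902 → 0x386 << 0 → word 0x00000386
lvl:3 = -2 → 0x6 << 12 → word 0x00006386
type:3 = 0 → 0x0 << 15 → word 0x00006386
seq:1 = 1 → 0x1 << 18 → word 0x00046386
tag:4 = 4 → 0x4 << 19 → word 0x00246386
len:9 = 276 → 0x114 << 23 → word 0x8a246386
word = 0x8a246386 → little-endian bytes:
  [0]=0x86  [1]=0x63  [2]=0x24  [3]=0x8a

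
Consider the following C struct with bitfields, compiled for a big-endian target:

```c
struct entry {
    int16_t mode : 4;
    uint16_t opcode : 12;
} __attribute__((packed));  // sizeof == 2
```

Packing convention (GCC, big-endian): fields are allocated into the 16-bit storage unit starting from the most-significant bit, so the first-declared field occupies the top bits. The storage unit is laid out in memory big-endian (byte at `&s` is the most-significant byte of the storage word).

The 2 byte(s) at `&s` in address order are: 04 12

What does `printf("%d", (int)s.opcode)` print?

[0]=0x04 [1]=0x12 (big-endian) → word 0x0412
mode [12+:4] = (word>>12) & 0xf = 0
opcode [0+:12] = (word>>0) & 0xfff = 1042  ←

1042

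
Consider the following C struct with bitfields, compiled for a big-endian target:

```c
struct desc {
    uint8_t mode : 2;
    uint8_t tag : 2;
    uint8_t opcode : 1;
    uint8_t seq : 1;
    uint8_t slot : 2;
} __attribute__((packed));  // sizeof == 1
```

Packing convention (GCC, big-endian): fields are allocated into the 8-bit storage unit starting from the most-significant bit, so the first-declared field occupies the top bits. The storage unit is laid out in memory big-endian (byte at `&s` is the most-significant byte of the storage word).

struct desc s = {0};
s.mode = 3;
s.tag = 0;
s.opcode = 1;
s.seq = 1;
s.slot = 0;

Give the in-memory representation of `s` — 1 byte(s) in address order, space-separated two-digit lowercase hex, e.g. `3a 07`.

mode:2 = 3 → 0x3 << 6 → word 0xc0
tag:2 = 0 → 0x0 << 4 → word 0xc0
opcode:1 = 1 → 0x1 << 3 → word 0xc8
seq:1 = 1 → 0x1 << 2 → word 0xcc
slot:2 = 0 → 0x0 << 0 → word 0xcc
word = 0xcc → big-endian bytes:
  [0]=0xcc

cc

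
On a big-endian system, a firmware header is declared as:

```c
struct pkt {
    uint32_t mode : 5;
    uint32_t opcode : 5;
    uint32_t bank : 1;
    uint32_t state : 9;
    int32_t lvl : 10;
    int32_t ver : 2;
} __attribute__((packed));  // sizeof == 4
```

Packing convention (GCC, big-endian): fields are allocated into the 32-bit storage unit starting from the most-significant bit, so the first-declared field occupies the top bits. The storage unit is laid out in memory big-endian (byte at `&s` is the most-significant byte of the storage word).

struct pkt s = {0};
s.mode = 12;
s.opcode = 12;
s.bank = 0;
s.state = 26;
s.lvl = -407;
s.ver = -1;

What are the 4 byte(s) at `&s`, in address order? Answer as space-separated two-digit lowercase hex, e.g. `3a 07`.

[27+:5] mode=12 & 0x1f = 0xc; word=0x60000000
[22+:5] opcode=12 & 0x1f = 0xc; word=0x63000000
[21+:1] bank=0 & 0x1 = 0x0; word=0x63000000
[12+:9] state=26 & 0x1ff = 0x1a; word=0x6301a000
[2+:10] lvl=-407 & 0x3ff = 0x269; word=0x6301a9a4
[0+:2] ver=-1 & 0x3 = 0x3; word=0x6301a9a7
word = 0x6301a9a7 → big-endian bytes:
  [0]=0x63  [1]=0x01  [2]=0xa9  [3]=0xa7

63 01 a9 a7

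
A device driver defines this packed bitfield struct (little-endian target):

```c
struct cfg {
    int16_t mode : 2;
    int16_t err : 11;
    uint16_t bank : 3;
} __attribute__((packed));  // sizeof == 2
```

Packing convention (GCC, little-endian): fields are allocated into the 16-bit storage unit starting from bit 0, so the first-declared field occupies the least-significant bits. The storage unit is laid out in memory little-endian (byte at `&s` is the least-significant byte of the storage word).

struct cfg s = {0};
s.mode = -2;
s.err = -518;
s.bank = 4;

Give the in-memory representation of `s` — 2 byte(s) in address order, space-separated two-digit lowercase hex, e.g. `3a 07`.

mode (2b) val=-2 bits=0x2 at bit 0: 0x0002
err (11b) val=-518 bits=0x5fa at bit 2: 0x17ea
bank (3b) val=4 bits=0x4 at bit 13: 0x97ea
word = 0x97ea → little-endian bytes:
  [0]=0xea  [1]=0x97

ea 97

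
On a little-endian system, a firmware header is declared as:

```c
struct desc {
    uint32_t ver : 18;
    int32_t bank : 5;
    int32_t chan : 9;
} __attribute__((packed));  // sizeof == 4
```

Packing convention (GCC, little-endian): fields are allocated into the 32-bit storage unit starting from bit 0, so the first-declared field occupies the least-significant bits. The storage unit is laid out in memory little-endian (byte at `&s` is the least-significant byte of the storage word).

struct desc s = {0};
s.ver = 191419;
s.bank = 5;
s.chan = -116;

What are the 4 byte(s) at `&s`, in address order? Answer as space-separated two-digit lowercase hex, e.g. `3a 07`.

ver:18 = 191419 → 0x2ebbb << 0 → word 0x0002ebbb
bank:5 = 5 → 0x5 << 18 → word 0x0016ebbb
chan:9 = -116 → 0x18c << 23 → word 0xc616ebbb
word = 0xc616ebbb → little-endian bytes:
  [0]=0xbb  [1]=0xeb  [2]=0x16  [3]=0xc6

bb eb 16 c6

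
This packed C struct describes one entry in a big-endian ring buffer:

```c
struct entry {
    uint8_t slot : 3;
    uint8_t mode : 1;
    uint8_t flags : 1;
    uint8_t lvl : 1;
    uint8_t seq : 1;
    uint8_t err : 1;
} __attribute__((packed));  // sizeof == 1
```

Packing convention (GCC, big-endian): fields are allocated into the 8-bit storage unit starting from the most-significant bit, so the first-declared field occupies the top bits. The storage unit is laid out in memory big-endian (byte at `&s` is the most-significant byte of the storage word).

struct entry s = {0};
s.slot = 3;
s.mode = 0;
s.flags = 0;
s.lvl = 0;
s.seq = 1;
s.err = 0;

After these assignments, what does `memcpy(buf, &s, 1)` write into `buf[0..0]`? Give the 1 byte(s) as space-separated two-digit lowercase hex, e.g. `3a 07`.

62

[5+:3] slot=3 & 0x7 = 0x3; word=0x60
[4+:1] mode=0 & 0x1 = 0x0; word=0x60
[3+:1] flags=0 & 0x1 = 0x0; word=0x60
[2+:1] lvl=0 & 0x1 = 0x0; word=0x60
[1+:1] seq=1 & 0x1 = 0x1; word=0x62
[0+:1] err=0 & 0x1 = 0x0; word=0x62
word = 0x62 → big-endian bytes:
  [0]=0x62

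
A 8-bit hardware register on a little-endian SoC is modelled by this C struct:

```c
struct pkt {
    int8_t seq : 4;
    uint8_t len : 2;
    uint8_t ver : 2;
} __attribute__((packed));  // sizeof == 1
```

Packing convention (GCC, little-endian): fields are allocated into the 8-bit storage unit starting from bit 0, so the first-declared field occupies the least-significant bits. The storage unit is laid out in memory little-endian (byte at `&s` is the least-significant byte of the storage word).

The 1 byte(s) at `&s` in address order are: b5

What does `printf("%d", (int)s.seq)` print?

[0]=0xb5 (little-endian) → word 0xb5
seq:4 @ bit 0 → (0xb5>>0)&0xf = 0x5  ←
len:2 @ bit 4 → (0xb5>>4)&0x3 = 0x3
ver:2 @ bit 6 → (0xb5>>6)&0x3 = 0x2
seq signed 4b, MSB=0: value = 5

5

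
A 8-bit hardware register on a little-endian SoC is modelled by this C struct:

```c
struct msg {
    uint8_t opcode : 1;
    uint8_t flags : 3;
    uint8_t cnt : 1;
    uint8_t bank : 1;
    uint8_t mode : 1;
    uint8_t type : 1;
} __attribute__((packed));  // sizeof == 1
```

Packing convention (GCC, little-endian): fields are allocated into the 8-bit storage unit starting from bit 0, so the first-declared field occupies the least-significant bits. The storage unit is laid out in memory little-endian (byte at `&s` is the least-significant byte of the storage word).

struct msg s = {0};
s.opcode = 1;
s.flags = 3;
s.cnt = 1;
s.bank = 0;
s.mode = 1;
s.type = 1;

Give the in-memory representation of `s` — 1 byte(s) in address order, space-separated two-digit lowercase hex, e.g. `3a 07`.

opcode (1b) val=1 bits=0x1 at bit 0: 0x01
flags (3b) val=3 bits=0x3 at bit 1: 0x07
cnt (1b) val=1 bits=0x1 at bit 4: 0x17
bank (1b) val=0 bits=0x0 at bit 5: 0x17
mode (1b) val=1 bits=0x1 at bit 6: 0x57
type (1b) val=1 bits=0x1 at bit 7: 0xd7
word = 0xd7 → little-endian bytes:
  [0]=0xd7

d7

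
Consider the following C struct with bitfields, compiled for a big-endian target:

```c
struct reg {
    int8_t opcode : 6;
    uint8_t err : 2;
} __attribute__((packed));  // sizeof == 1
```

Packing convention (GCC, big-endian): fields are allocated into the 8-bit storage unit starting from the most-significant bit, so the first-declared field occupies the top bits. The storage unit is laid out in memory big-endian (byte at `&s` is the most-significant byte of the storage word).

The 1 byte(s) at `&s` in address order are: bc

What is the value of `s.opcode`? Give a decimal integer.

[0]=0xbc (big-endian) → word 0xbc
opcode:6 @ bit 2 → (0xbc>>2)&0x3f = 0x2f  ←
err:2 @ bit 0 → (0xbc>>0)&0x3 = 0x0
opcode signed 6b, MSB=1: 47 - 64 = -17

-17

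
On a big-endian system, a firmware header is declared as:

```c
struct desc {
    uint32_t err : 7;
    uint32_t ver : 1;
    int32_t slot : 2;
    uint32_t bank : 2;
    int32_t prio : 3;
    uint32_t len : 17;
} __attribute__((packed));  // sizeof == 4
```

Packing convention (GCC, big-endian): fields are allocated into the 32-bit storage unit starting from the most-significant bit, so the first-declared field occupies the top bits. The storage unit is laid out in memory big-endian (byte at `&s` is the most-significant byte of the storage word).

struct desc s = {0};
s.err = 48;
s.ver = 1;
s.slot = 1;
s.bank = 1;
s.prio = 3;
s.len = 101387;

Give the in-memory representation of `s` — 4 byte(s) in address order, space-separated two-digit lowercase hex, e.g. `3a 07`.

61 57 8c 0b

[25+:7] err=48 & 0x7f = 0x30; word=0x60000000
[24+:1] ver=1 & 0x1 = 0x1; word=0x61000000
[22+:2] slot=1 & 0x3 = 0x1; word=0x61400000
[20+:2] bank=1 & 0x3 = 0x1; word=0x61500000
[17+:3] prio=3 & 0x7 = 0x3; word=0x61560000
[0+:17] len=101387 & 0x1ffff = 0x18c0b; word=0x61578c0b
word = 0x61578c0b → big-endian bytes:
  [0]=0x61  [1]=0x57  [2]=0x8c  [3]=0x0b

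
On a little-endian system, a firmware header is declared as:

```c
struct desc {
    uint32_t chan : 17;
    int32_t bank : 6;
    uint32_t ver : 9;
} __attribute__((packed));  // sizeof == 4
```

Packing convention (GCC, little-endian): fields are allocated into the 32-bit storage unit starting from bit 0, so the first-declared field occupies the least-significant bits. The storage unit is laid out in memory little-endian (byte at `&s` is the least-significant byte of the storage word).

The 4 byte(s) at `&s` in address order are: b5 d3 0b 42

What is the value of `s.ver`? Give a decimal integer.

132

[0]=0xb5 [1]=0xd3 [2]=0x0b [3]=0x42 (little-endian) → word 0x420bd3b5
chan [0+:17] = (word>>0) & 0x1ffff = 119733
bank [17+:6] = (word>>17) & 0x3f = 5
ver [23+:9] = (word>>23) & 0x1ff = 132  ←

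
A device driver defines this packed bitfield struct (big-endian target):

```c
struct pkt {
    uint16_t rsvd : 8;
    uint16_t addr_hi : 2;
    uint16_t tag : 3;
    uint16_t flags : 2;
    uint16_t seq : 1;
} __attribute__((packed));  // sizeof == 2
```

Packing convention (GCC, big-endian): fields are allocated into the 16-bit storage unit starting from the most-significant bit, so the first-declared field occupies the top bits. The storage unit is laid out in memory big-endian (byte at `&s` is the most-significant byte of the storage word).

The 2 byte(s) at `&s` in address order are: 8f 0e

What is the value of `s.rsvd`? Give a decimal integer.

[0]=0x8f [1]=0x0e (big-endian) → word 0x8f0e
rsvd:8 @ bit 8 → (0x8f0e>>8)&0xff = 0x8f  ←
addr_hi:2 @ bit 6 → (0x8f0e>>6)&0x3 = 0x0
tag:3 @ bit 3 → (0x8f0e>>3)&0x7 = 0x1
flags:2 @ bit 1 → (0x8f0e>>1)&0x3 = 0x3
seq:1 @ bit 0 → (0x8f0e>>0)&0x1 = 0x0

143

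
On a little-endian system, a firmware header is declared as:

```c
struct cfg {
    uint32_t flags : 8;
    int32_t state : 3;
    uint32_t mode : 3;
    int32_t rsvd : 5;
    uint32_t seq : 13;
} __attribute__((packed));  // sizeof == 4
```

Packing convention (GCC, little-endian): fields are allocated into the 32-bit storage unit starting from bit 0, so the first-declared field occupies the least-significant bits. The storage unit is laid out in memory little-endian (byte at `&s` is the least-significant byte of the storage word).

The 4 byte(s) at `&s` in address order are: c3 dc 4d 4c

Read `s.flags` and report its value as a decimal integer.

[0]=0xc3 [1]=0xdc [2]=0x4d [3]=0x4c (little-endian) → word 0x4c4ddcc3
flags:8 @ bit 0 → (0x4c4ddcc3>>0)&0xff = 0xc3  ←
state:3 @ bit 8 → (0x4c4ddcc3>>8)&0x7 = 0x4
mode:3 @ bit 11 → (0x4c4ddcc3>>11)&0x7 = 0x3
rsvd:5 @ bit 14 → (0x4c4ddcc3>>14)&0x1f = 0x17
seq:13 @ bit 19 → (0x4c4ddcc3>>19)&0x1fff = 0x989

195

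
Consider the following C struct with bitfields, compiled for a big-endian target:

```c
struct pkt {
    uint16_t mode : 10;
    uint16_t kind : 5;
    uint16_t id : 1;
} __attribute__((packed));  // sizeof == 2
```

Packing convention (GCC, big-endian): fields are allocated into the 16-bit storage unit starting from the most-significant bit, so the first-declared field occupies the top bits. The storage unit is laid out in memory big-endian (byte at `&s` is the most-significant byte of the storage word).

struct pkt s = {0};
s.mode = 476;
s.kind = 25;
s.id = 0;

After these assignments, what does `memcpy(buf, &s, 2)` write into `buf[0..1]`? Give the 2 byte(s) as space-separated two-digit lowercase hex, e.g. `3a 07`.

mode (10b) val=476 bits=0x1dc at bit 6: 0x7700
kind (5b) val=25 bits=0x19 at bit 1: 0x7732
id (1b) val=0 bits=0x0 at bit 0: 0x7732
word = 0x7732 → big-endian bytes:
  [0]=0x77  [1]=0x32

77 32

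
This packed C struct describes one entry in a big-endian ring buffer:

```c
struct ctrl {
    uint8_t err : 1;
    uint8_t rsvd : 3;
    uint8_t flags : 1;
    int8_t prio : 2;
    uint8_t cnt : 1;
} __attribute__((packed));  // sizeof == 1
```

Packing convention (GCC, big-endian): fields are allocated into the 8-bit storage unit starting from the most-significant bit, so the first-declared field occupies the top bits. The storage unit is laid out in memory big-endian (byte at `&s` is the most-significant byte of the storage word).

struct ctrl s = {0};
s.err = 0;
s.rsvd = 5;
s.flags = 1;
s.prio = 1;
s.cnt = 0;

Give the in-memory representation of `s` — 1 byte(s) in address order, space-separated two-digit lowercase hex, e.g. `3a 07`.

5a

err:1 = 0 → 0x0 << 7 → word 0x00
rsvd:3 = 5 → 0x5 << 4 → word 0x50
flags:1 = 1 → 0x1 << 3 → word 0x58
prio:2 = 1 → 0x1 << 1 → word 0x5a
cnt:1 = 0 → 0x0 << 0 → word 0x5a
word = 0x5a → big-endian bytes:
  [0]=0x5a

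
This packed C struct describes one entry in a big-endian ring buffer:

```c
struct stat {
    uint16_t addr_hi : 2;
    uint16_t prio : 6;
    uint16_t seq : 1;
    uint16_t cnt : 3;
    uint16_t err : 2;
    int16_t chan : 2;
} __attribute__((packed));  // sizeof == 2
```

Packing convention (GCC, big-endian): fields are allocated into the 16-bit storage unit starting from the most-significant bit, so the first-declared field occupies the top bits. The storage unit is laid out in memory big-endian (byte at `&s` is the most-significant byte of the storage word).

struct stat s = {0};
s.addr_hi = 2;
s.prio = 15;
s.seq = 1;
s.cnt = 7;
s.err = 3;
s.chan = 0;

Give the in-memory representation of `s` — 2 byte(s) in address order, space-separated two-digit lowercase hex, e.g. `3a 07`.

addr_hi (2b) val=2 bits=0x2 at bit 14: 0x8000
prio (6b) val=15 bits=0xf at bit 8: 0x8f00
seq (1b) val=1 bits=0x1 at bit 7: 0x8f80
cnt (3b) val=7 bits=0x7 at bit 4: 0x8ff0
err (2b) val=3 bits=0x3 at bit 2: 0x8ffc
chan (2b) val=0 bits=0x0 at bit 0: 0x8ffc
word = 0x8ffc → big-endian bytes:
  [0]=0x8f  [1]=0xfc

8f fc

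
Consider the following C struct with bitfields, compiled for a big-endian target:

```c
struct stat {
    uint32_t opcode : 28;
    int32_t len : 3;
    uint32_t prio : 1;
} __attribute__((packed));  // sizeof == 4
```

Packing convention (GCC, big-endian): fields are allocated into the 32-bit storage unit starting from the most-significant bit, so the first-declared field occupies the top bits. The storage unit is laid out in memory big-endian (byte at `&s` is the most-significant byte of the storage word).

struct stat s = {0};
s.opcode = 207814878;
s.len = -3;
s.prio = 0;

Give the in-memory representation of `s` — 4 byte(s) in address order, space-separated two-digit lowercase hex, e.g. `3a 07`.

c6 30 0d ea

opcode (28b) val=207814878 bits=0xc6300de at bit 4: 0xc6300de0
len (3b) val=-3 bits=0x5 at bit 1: 0xc6300dea
prio (1b) val=0 bits=0x0 at bit 0: 0xc6300dea
word = 0xc6300dea → big-endian bytes:
  [0]=0xc6  [1]=0x30  [2]=0x0d  [3]=0xea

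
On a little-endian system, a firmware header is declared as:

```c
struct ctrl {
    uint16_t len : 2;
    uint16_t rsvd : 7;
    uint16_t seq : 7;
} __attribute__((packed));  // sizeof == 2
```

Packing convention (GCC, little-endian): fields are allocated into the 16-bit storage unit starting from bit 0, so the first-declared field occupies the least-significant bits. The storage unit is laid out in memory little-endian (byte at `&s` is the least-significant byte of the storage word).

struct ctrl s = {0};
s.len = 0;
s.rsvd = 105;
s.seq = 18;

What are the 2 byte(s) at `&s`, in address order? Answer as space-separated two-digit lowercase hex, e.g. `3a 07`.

[0+:2] len=0 & 0x3 = 0x0; word=0x0000
[2+:7] rsvd=105 & 0x7f = 0x69; word=0x01a4
[9+:7] seq=18 & 0x7f = 0x12; word=0x25a4
word = 0x25a4 → little-endian bytes:
  [0]=0xa4  [1]=0x25

a4 25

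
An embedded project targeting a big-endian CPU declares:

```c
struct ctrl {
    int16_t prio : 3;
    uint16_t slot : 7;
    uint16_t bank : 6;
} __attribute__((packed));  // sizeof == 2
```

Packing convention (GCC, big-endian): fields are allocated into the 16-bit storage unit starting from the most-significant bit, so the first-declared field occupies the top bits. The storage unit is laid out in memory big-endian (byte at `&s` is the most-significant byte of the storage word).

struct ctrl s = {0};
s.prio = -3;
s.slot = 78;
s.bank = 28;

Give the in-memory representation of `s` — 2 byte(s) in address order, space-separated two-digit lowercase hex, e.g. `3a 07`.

[13+:3] prio=-3 & 0x7 = 0x5; word=0xa000
[6+:7] slot=78 & 0x7f = 0x4e; word=0xb380
[0+:6] bank=28 & 0x3f = 0x1c; word=0xb39c
word = 0xb39c → big-endian bytes:
  [0]=0xb3  [1]=0x9c

b3 9c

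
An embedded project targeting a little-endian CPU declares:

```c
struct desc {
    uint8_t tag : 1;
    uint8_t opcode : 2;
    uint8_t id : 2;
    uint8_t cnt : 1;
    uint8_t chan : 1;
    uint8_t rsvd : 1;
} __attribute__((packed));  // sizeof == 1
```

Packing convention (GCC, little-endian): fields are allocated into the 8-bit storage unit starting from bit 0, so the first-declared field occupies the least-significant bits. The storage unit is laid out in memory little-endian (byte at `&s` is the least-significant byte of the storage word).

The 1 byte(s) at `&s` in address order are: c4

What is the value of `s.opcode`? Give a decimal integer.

[0]=0xc4 (little-endian) → word 0xc4
tag:1 @ bit 0 → (0xc4>>0)&0x1 = 0x0
opcode:2 @ bit 1 → (0xc4>>1)&0x3 = 0x2  ←
id:2 @ bit 3 → (0xc4>>3)&0x3 = 0x0
cnt:1 @ bit 5 → (0xc4>>5)&0x1 = 0x0
chan:1 @ bit 6 → (0xc4>>6)&0x1 = 0x1
rsvd:1 @ bit 7 → (0xc4>>7)&0x1 = 0x1

2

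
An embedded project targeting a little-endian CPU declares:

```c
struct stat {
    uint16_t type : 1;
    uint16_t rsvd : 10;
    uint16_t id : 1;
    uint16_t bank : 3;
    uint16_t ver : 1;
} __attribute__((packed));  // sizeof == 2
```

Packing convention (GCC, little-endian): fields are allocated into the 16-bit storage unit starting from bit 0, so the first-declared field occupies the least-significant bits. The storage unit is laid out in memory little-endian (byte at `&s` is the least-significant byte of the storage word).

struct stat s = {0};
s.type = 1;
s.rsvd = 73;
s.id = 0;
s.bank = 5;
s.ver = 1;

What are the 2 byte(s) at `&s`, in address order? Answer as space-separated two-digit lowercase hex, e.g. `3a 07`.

93 d0

type (1b) val=1 bits=0x1 at bit 0: 0x0001
rsvd (10b) val=73 bits=0x49 at bit 1: 0x0093
id (1b) val=0 bits=0x0 at bit 11: 0x0093
bank (3b) val=5 bits=0x5 at bit 12: 0x5093
ver (1b) val=1 bits=0x1 at bit 15: 0xd093
word = 0xd093 → little-endian bytes:
  [0]=0x93  [1]=0xd0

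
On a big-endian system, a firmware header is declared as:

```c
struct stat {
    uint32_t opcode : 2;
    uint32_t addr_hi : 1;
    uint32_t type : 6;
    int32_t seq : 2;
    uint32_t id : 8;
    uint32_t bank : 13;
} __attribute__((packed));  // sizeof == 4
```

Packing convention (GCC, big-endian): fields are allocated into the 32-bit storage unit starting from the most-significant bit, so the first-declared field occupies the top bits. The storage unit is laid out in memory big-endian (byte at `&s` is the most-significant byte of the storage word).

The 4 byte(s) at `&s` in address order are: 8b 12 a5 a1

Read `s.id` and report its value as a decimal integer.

149

[0]=0x8b [1]=0x12 [2]=0xa5 [3]=0xa1 (big-endian) → word 0x8b12a5a1
opcode:2 @ bit 30 → (0x8b12a5a1>>30)&0x3 = 0x2
addr_hi:1 @ bit 29 → (0x8b12a5a1>>29)&0x1 = 0x0
type:6 @ bit 23 → (0x8b12a5a1>>23)&0x3f = 0x16
seq:2 @ bit 21 → (0x8b12a5a1>>21)&0x3 = 0x0
id:8 @ bit 13 → (0x8b12a5a1>>13)&0xff = 0x95  ←
bank:13 @ bit 0 → (0x8b12a5a1>>0)&0x1fff = 0x5a1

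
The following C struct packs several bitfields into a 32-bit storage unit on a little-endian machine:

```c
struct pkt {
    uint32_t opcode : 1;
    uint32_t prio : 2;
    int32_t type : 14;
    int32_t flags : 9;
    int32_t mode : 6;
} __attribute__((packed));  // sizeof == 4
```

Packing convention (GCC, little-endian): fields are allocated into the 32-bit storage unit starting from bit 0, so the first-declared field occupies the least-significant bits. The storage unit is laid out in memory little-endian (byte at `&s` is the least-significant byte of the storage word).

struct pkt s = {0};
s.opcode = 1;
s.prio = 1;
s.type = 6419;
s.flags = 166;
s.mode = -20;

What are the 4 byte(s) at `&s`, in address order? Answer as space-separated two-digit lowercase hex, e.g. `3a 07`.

9b c8 4c b1

opcode:1 = 1 → 0x1 << 0 → word 0x00000001
prio:2 = 1 → 0x1 << 1 → word 0x00000003
type:14 = 6419 → 0x1913 << 3 → word 0x0000c89b
flags:9 = 166 → 0xa6 << 17 → word 0x014cc89b
mode:6 = -20 → 0x2c << 26 → word 0xb14cc89b
word = 0xb14cc89b → little-endian bytes:
  [0]=0x9b  [1]=0xc8  [2]=0x4c  [3]=0xb1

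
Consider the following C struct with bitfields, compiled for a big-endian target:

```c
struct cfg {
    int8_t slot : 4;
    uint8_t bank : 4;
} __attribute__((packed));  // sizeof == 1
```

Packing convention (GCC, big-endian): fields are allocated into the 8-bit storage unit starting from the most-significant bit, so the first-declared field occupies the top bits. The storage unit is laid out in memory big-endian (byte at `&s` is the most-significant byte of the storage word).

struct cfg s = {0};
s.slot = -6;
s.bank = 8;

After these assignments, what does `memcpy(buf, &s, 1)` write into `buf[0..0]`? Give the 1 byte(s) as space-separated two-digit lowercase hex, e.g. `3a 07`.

[4+:4] slot=-6 & 0xf = 0xa; word=0xa0
[0+:4] bank=8 & 0xf = 0x8; word=0xa8
word = 0xa8 → big-endian bytes:
  [0]=0xa8

a8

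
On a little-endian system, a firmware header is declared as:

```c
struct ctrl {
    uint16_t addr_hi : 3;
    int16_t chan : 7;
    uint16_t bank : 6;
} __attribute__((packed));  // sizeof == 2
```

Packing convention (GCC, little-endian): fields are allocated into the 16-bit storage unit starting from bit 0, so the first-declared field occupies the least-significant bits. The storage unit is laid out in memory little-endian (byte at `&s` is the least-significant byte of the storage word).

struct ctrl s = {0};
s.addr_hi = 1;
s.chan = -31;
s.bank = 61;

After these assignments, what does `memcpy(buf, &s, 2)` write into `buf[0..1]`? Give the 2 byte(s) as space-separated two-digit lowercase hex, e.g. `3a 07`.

09 f7

[0+:3] addr_hi=1 & 0x7 = 0x1; word=0x0001
[3+:7] chan=-31 & 0x7f = 0x61; word=0x0309
[10+:6] bank=61 & 0x3f = 0x3d; word=0xf709
word = 0xf709 → little-endian bytes:
  [0]=0x09  [1]=0xf7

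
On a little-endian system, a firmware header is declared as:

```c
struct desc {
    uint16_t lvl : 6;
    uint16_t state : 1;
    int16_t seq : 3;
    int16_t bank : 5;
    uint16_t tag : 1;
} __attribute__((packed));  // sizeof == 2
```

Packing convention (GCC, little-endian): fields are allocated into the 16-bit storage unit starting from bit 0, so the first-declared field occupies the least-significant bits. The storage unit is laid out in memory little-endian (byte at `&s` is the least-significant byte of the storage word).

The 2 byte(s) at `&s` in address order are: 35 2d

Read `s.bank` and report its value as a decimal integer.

11

[0]=0x35 [1]=0x2d (little-endian) → word 0x2d35
lvl:6 @ bit 0 → (0x2d35>>0)&0x3f = 0x35
state:1 @ bit 6 → (0x2d35>>6)&0x1 = 0x0
seq:3 @ bit 7 → (0x2d35>>7)&0x7 = 0x2
bank:5 @ bit 10 → (0x2d35>>10)&0x1f = 0xb  ←
tag:1 @ bit 15 → (0x2d35>>15)&0x1 = 0x0
bank signed 5b, MSB=0: value = 11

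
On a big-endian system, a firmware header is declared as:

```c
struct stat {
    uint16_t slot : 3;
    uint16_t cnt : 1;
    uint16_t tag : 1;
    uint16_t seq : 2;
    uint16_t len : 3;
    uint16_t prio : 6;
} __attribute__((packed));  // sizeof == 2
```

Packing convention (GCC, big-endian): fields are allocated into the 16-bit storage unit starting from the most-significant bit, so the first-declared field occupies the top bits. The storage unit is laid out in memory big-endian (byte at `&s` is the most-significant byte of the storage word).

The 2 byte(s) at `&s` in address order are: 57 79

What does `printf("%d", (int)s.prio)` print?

[0]=0x57 [1]=0x79 (big-endian) → word 0x5779
slot [13+:3] = (word>>13) & 0x7 = 2
cnt [12+:1] = (word>>12) & 0x1 = 1
tag [11+:1] = (word>>11) & 0x1 = 0
seq [9+:2] = (word>>9) & 0x3 = 3
len [6+:3] = (word>>6) & 0x7 = 5
prio [0+:6] = (word>>0) & 0x3f = 57  ←

57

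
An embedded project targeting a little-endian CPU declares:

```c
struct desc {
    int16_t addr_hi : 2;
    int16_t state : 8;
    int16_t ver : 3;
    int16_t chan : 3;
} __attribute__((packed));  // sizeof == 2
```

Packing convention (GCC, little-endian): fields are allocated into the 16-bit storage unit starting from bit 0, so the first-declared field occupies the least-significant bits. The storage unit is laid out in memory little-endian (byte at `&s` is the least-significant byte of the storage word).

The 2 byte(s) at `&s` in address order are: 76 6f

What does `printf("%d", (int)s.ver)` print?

3

[0]=0x76 [1]=0x6f (little-endian) → word 0x6f76
addr_hi [0+:2] = (word>>0) & 0x3 = 2
state [2+:8] = (word>>2) & 0xff = 221
ver [10+:3] = (word>>10) & 0x7 = 3  ←
chan [13+:3] = (word>>13) & 0x7 = 3
ver signed 3b, MSB=0: value = 3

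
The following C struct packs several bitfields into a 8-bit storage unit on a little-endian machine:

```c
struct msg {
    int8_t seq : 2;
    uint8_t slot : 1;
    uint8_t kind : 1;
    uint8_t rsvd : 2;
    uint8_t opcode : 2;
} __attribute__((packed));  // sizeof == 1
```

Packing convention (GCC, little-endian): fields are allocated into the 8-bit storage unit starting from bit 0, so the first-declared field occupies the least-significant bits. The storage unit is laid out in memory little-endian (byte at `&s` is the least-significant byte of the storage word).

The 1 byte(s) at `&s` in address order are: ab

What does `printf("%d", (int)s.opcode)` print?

[0]=0xab (little-endian) → word 0xab
seq [0+:2] = (word>>0) & 0x3 = 3
slot [2+:1] = (word>>2) & 0x1 = 0
kind [3+:1] = (word>>3) & 0x1 = 1
rsvd [4+:2] = (word>>4) & 0x3 = 2
opcode [6+:2] = (word>>6) & 0x3 = 2  ←

2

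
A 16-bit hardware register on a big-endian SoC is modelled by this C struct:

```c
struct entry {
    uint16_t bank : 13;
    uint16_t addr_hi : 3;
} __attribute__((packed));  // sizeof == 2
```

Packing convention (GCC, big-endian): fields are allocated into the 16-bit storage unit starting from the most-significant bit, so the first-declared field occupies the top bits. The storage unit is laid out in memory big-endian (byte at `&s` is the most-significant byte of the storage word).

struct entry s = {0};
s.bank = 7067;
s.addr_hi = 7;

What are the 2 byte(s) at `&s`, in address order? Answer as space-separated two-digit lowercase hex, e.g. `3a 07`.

bank:13 = 7067 → 0x1b9b << 3 → word 0xdcd8
addr_hi:3 = 7 → 0x7 << 0 → word 0xdcdf
word = 0xdcdf → big-endian bytes:
  [0]=0xdc  [1]=0xdf

dc df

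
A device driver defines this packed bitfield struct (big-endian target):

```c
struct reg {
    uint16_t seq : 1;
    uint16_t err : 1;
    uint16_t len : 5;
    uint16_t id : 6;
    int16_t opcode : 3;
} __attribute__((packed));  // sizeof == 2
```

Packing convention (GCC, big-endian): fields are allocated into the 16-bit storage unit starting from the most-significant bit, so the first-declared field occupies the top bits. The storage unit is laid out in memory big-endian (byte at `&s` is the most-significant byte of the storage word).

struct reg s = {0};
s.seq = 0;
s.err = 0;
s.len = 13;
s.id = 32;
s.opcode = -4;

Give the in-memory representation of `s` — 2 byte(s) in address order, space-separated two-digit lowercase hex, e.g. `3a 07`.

1b 04

seq:1 = 0 → 0x0 << 15 → word 0x0000
err:1 = 0 → 0x0 << 14 → word 0x0000
len:5 = 13 → 0xd << 9 → word 0x1a00
id:6 = 32 → 0x20 << 3 → word 0x1b00
opcode:3 = -4 → 0x4 << 0 → word 0x1b04
word = 0x1b04 → big-endian bytes:
  [0]=0x1b  [1]=0x04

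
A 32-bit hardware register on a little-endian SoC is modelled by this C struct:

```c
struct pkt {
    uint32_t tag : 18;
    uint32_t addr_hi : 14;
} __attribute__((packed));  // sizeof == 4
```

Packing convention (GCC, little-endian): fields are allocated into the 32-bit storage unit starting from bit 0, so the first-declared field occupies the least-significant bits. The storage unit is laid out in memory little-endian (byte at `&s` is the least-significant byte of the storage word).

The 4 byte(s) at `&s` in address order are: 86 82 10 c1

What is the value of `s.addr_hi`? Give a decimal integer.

[0]=0x86 [1]=0x82 [2]=0x10 [3]=0xc1 (little-endian) → word 0xc1108286
tag:18 @ bit 0 → (0xc1108286>>0)&0x3ffff = 0x8286
addr_hi:14 @ bit 18 → (0xc1108286>>18)&0x3fff = 0x3044  ←

12356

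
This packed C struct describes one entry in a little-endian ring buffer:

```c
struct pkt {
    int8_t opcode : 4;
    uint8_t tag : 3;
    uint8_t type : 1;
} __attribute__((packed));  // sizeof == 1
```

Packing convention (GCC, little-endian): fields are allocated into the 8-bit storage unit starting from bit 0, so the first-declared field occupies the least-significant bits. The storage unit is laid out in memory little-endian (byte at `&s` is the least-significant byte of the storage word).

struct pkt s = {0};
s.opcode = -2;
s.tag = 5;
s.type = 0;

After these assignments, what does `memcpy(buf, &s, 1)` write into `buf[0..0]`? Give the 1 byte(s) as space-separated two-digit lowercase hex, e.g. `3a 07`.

opcode:4 = -2 → 0xe << 0 → word 0x0e
tag:3 = 5 → 0x5 << 4 → word 0x5e
type:1 = 0 → 0x0 << 7 → word 0x5e
word = 0x5e → little-endian bytes:
  [0]=0x5e

5e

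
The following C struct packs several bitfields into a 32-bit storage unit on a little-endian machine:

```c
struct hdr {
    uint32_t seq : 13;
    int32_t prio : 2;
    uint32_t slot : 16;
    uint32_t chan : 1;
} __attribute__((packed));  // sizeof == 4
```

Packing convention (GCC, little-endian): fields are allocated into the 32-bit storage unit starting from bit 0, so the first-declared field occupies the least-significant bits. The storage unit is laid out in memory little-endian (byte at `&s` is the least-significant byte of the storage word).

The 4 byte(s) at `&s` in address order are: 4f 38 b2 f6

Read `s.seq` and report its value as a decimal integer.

6223

[0]=0x4f [1]=0x38 [2]=0xb2 [3]=0xf6 (little-endian) → word 0xf6b2384f
seq [0+:13] = (word>>0) & 0x1fff = 6223  ←
prio [13+:2] = (word>>13) & 0x3 = 1
slot [15+:16] = (word>>15) & 0xffff = 60772
chan [31+:1] = (word>>31) & 0x1 = 1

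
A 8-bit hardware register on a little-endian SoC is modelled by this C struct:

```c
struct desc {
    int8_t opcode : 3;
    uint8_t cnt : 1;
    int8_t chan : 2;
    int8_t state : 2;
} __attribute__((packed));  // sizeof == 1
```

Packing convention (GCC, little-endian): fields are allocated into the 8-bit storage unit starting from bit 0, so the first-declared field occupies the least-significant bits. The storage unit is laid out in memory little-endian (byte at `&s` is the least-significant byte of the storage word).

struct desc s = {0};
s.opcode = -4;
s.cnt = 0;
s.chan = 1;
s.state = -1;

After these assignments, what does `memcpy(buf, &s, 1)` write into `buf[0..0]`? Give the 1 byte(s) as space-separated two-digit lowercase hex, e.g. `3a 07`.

d4

opcode:3 = -4 → 0x4 << 0 → word 0x04
cnt:1 = 0 → 0x0 << 3 → word 0x04
chan:2 = 1 → 0x1 << 4 → word 0x14
state:2 = -1 → 0x3 << 6 → word 0xd4
word = 0xd4 → little-endian bytes:
  [0]=0xd4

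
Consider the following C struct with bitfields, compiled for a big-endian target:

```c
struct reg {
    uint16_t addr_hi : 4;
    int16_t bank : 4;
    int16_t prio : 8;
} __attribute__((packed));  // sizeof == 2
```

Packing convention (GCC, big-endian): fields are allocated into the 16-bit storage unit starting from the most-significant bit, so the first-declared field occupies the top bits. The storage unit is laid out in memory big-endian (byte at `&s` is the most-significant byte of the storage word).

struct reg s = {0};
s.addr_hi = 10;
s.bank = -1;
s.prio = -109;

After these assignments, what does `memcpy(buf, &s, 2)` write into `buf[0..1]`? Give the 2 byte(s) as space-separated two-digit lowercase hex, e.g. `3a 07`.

af 93

[12+:4] addr_hi=10 & 0xf = 0xa; word=0xa000
[8+:4] bank=-1 & 0xf = 0xf; word=0xaf00
[0+:8] prio=-109 & 0xff = 0x93; word=0xaf93
word = 0xaf93 → big-endian bytes:
  [0]=0xaf  [1]=0x93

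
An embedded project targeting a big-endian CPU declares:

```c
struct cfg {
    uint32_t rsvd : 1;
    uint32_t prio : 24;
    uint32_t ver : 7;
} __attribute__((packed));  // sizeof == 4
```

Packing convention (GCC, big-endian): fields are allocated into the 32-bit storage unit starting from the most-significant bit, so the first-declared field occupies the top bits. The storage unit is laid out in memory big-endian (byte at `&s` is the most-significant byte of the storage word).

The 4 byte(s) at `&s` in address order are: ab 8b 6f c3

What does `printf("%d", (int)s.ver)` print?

67

[0]=0xab [1]=0x8b [2]=0x6f [3]=0xc3 (big-endian) → word 0xab8b6fc3
rsvd [31+:1] = (word>>31) & 0x1 = 1
prio [7+:24] = (word>>7) & 0xffffff = 5707487
ver [0+:7] = (word>>0) & 0x7f = 67  ←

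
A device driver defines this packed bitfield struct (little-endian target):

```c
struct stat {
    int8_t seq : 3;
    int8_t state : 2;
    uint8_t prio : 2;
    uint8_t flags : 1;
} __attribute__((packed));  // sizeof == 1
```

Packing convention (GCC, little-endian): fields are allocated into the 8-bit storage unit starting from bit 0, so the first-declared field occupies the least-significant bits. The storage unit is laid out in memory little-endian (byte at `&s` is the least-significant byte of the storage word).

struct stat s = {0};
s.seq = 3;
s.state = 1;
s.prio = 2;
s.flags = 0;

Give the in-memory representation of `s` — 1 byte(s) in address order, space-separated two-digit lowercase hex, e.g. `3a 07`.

4b

[0+:3] seq=3 & 0x7 = 0x3; word=0x03
[3+:2] state=1 & 0x3 = 0x1; word=0x0b
[5+:2] prio=2 & 0x3 = 0x2; word=0x4b
[7+:1] flags=0 & 0x1 = 0x0; word=0x4b
word = 0x4b → little-endian bytes:
  [0]=0x4b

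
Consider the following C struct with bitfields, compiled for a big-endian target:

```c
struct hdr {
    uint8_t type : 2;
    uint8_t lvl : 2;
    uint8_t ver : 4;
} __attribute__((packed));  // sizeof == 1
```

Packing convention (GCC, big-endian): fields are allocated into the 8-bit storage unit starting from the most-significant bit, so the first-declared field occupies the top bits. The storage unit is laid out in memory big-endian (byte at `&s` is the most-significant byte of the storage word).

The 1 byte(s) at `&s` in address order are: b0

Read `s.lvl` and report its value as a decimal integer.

[0]=0xb0 (big-endian) → word 0xb0
type:2 @ bit 6 → (0xb0>>6)&0x3 = 0x2
lvl:2 @ bit 4 → (0xb0>>4)&0x3 = 0x3  ←
ver:4 @ bit 0 → (0xb0>>0)&0xf = 0x0

3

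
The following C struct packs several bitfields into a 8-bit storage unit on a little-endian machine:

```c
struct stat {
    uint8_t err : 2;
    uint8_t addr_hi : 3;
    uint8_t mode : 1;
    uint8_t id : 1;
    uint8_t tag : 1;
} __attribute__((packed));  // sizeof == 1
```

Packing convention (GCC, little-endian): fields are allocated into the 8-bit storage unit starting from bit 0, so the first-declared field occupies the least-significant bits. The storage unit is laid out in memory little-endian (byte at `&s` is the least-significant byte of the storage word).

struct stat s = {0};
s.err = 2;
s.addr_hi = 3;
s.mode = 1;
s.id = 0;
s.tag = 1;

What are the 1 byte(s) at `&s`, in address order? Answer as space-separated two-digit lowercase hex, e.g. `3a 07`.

ae

err:2 = 2 → 0x2 << 0 → word 0x02
addr_hi:3 = 3 → 0x3 << 2 → word 0x0e
mode:1 = 1 → 0x1 << 5 → word 0x2e
id:1 = 0 → 0x0 << 6 → word 0x2e
tag:1 = 1 → 0x1 << 7 → word 0xae
word = 0xae → little-endian bytes:
  [0]=0xae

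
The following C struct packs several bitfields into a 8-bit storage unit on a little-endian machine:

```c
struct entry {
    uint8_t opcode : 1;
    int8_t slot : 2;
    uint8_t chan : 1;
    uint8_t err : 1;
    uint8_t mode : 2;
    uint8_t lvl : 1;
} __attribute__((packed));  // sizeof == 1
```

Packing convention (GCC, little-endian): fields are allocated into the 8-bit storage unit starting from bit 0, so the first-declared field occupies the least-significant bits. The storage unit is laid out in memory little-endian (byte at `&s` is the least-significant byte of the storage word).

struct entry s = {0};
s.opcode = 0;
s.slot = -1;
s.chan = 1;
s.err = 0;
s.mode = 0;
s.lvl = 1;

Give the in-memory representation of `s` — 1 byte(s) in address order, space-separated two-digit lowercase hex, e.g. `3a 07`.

8e

[0+:1] opcode=0 & 0x1 = 0x0; word=0x00
[1+:2] slot=-1 & 0x3 = 0x3; word=0x06
[3+:1] chan=1 & 0x1 = 0x1; word=0x0e
[4+:1] err=0 & 0x1 = 0x0; word=0x0e
[5+:2] mode=0 & 0x3 = 0x0; word=0x0e
[7+:1] lvl=1 & 0x1 = 0x1; word=0x8e
word = 0x8e → little-endian bytes:
  [0]=0x8e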